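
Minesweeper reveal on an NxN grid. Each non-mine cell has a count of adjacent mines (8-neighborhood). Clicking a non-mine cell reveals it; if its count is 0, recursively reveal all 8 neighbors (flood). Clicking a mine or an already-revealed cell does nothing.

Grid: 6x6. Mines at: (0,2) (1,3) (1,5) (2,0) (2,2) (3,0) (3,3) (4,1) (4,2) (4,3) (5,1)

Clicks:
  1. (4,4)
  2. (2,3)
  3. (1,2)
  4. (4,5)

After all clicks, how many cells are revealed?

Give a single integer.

Click 1 (4,4) count=2: revealed 1 new [(4,4)] -> total=1
Click 2 (2,3) count=3: revealed 1 new [(2,3)] -> total=2
Click 3 (1,2) count=3: revealed 1 new [(1,2)] -> total=3
Click 4 (4,5) count=0: revealed 7 new [(2,4) (2,5) (3,4) (3,5) (4,5) (5,4) (5,5)] -> total=10

Answer: 10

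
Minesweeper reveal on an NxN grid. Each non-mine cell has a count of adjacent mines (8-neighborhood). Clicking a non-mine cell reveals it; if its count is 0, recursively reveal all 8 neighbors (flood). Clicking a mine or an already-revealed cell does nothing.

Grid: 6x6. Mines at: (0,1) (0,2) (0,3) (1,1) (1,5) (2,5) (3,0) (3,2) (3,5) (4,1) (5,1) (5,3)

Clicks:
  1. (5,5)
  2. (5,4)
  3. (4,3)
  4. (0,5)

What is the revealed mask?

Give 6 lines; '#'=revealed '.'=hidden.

Click 1 (5,5) count=0: revealed 4 new [(4,4) (4,5) (5,4) (5,5)] -> total=4
Click 2 (5,4) count=1: revealed 0 new [(none)] -> total=4
Click 3 (4,3) count=2: revealed 1 new [(4,3)] -> total=5
Click 4 (0,5) count=1: revealed 1 new [(0,5)] -> total=6

Answer: .....#
......
......
......
...###
....##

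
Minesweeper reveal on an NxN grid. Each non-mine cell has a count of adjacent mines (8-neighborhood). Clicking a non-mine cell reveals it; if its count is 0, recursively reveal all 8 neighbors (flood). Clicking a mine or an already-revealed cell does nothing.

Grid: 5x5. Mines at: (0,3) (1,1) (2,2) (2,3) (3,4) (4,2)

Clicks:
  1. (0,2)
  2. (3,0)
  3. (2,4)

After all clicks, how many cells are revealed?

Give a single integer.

Answer: 8

Derivation:
Click 1 (0,2) count=2: revealed 1 new [(0,2)] -> total=1
Click 2 (3,0) count=0: revealed 6 new [(2,0) (2,1) (3,0) (3,1) (4,0) (4,1)] -> total=7
Click 3 (2,4) count=2: revealed 1 new [(2,4)] -> total=8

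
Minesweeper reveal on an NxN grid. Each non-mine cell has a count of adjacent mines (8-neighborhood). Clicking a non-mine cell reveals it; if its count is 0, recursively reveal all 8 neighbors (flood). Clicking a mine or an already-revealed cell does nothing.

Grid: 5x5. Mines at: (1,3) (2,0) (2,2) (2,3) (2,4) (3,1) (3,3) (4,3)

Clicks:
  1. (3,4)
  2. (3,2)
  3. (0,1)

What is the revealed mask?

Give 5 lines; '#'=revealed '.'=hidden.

Click 1 (3,4) count=4: revealed 1 new [(3,4)] -> total=1
Click 2 (3,2) count=5: revealed 1 new [(3,2)] -> total=2
Click 3 (0,1) count=0: revealed 6 new [(0,0) (0,1) (0,2) (1,0) (1,1) (1,2)] -> total=8

Answer: ###..
###..
.....
..#.#
.....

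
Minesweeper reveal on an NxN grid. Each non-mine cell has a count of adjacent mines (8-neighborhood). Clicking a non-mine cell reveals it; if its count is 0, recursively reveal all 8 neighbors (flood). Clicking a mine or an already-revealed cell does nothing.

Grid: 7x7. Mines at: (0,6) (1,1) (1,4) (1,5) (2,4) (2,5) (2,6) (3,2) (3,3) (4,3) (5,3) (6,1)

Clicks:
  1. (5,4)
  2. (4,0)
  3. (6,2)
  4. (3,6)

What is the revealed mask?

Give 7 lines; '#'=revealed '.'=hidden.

Answer: .......
.......
##.....
##....#
##.....
##..#..
..#....

Derivation:
Click 1 (5,4) count=2: revealed 1 new [(5,4)] -> total=1
Click 2 (4,0) count=0: revealed 8 new [(2,0) (2,1) (3,0) (3,1) (4,0) (4,1) (5,0) (5,1)] -> total=9
Click 3 (6,2) count=2: revealed 1 new [(6,2)] -> total=10
Click 4 (3,6) count=2: revealed 1 new [(3,6)] -> total=11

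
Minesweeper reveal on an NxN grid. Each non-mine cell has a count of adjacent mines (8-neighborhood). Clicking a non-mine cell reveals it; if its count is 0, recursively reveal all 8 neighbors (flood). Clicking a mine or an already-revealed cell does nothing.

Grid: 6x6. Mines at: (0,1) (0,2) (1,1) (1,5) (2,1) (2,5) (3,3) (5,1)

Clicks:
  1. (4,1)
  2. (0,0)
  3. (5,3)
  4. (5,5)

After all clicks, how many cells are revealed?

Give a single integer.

Click 1 (4,1) count=1: revealed 1 new [(4,1)] -> total=1
Click 2 (0,0) count=2: revealed 1 new [(0,0)] -> total=2
Click 3 (5,3) count=0: revealed 10 new [(3,4) (3,5) (4,2) (4,3) (4,4) (4,5) (5,2) (5,3) (5,4) (5,5)] -> total=12
Click 4 (5,5) count=0: revealed 0 new [(none)] -> total=12

Answer: 12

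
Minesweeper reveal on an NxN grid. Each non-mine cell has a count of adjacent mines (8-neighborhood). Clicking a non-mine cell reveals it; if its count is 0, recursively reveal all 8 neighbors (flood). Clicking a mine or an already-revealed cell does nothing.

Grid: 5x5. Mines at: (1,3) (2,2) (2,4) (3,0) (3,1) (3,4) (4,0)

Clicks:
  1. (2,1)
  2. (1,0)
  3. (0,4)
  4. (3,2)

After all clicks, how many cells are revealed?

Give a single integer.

Answer: 10

Derivation:
Click 1 (2,1) count=3: revealed 1 new [(2,1)] -> total=1
Click 2 (1,0) count=0: revealed 7 new [(0,0) (0,1) (0,2) (1,0) (1,1) (1,2) (2,0)] -> total=8
Click 3 (0,4) count=1: revealed 1 new [(0,4)] -> total=9
Click 4 (3,2) count=2: revealed 1 new [(3,2)] -> total=10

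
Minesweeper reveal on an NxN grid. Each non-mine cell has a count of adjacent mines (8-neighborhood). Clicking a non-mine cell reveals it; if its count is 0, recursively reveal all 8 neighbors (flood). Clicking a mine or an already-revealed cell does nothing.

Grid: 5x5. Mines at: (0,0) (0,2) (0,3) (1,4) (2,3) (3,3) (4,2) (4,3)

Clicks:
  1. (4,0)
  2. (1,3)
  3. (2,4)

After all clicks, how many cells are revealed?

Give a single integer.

Answer: 13

Derivation:
Click 1 (4,0) count=0: revealed 11 new [(1,0) (1,1) (1,2) (2,0) (2,1) (2,2) (3,0) (3,1) (3,2) (4,0) (4,1)] -> total=11
Click 2 (1,3) count=4: revealed 1 new [(1,3)] -> total=12
Click 3 (2,4) count=3: revealed 1 new [(2,4)] -> total=13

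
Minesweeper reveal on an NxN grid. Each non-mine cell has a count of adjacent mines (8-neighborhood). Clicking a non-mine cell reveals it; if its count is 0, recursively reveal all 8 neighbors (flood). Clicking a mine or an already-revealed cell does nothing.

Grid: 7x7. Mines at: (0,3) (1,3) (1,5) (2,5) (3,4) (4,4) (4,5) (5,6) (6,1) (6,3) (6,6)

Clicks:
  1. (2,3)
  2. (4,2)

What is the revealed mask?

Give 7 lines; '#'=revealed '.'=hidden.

Answer: ###....
###....
####...
####...
####...
####...
.......

Derivation:
Click 1 (2,3) count=2: revealed 1 new [(2,3)] -> total=1
Click 2 (4,2) count=0: revealed 21 new [(0,0) (0,1) (0,2) (1,0) (1,1) (1,2) (2,0) (2,1) (2,2) (3,0) (3,1) (3,2) (3,3) (4,0) (4,1) (4,2) (4,3) (5,0) (5,1) (5,2) (5,3)] -> total=22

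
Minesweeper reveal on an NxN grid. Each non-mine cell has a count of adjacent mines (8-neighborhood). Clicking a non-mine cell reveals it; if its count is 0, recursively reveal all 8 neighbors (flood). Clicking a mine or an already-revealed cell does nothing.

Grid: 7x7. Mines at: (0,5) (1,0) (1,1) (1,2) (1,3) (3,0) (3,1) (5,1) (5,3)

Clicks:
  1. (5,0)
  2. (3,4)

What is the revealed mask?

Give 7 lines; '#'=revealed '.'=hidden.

Click 1 (5,0) count=1: revealed 1 new [(5,0)] -> total=1
Click 2 (3,4) count=0: revealed 24 new [(1,4) (1,5) (1,6) (2,2) (2,3) (2,4) (2,5) (2,6) (3,2) (3,3) (3,4) (3,5) (3,6) (4,2) (4,3) (4,4) (4,5) (4,6) (5,4) (5,5) (5,6) (6,4) (6,5) (6,6)] -> total=25

Answer: .......
....###
..#####
..#####
..#####
#...###
....###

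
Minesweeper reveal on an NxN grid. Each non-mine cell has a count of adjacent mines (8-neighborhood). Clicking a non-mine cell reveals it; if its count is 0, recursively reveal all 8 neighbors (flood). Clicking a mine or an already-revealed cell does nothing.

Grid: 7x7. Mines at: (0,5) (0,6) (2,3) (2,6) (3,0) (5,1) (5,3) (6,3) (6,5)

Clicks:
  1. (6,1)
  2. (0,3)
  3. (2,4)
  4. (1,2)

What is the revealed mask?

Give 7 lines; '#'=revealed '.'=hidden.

Click 1 (6,1) count=1: revealed 1 new [(6,1)] -> total=1
Click 2 (0,3) count=0: revealed 13 new [(0,0) (0,1) (0,2) (0,3) (0,4) (1,0) (1,1) (1,2) (1,3) (1,4) (2,0) (2,1) (2,2)] -> total=14
Click 3 (2,4) count=1: revealed 1 new [(2,4)] -> total=15
Click 4 (1,2) count=1: revealed 0 new [(none)] -> total=15

Answer: #####..
#####..
###.#..
.......
.......
.......
.#.....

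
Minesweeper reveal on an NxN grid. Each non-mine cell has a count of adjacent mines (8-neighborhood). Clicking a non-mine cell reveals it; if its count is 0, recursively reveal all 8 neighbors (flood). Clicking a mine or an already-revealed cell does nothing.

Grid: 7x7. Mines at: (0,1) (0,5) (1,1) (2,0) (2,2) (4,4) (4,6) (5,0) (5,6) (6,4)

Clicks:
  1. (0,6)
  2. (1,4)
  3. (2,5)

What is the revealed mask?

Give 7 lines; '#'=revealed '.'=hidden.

Click 1 (0,6) count=1: revealed 1 new [(0,6)] -> total=1
Click 2 (1,4) count=1: revealed 1 new [(1,4)] -> total=2
Click 3 (2,5) count=0: revealed 11 new [(1,3) (1,5) (1,6) (2,3) (2,4) (2,5) (2,6) (3,3) (3,4) (3,5) (3,6)] -> total=13

Answer: ......#
...####
...####
...####
.......
.......
.......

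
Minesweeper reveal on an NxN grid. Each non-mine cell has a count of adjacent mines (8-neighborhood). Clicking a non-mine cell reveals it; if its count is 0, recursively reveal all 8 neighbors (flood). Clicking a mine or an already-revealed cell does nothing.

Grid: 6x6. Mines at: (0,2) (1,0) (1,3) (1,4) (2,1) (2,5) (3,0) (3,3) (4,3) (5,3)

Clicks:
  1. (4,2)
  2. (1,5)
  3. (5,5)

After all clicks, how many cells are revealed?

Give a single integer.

Answer: 8

Derivation:
Click 1 (4,2) count=3: revealed 1 new [(4,2)] -> total=1
Click 2 (1,5) count=2: revealed 1 new [(1,5)] -> total=2
Click 3 (5,5) count=0: revealed 6 new [(3,4) (3,5) (4,4) (4,5) (5,4) (5,5)] -> total=8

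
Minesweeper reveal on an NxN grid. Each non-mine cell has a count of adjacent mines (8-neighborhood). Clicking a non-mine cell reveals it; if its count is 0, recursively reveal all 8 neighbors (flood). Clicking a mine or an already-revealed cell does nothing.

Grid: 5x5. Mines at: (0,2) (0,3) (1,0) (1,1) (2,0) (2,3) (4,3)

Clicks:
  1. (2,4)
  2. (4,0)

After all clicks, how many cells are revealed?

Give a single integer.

Click 1 (2,4) count=1: revealed 1 new [(2,4)] -> total=1
Click 2 (4,0) count=0: revealed 6 new [(3,0) (3,1) (3,2) (4,0) (4,1) (4,2)] -> total=7

Answer: 7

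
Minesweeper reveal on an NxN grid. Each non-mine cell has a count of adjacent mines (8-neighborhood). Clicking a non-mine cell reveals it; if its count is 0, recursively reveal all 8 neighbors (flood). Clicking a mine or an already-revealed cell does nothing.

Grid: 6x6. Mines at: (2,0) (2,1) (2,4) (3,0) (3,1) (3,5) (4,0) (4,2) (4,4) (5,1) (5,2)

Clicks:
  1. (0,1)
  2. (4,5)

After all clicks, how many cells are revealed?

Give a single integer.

Click 1 (0,1) count=0: revealed 12 new [(0,0) (0,1) (0,2) (0,3) (0,4) (0,5) (1,0) (1,1) (1,2) (1,3) (1,4) (1,5)] -> total=12
Click 2 (4,5) count=2: revealed 1 new [(4,5)] -> total=13

Answer: 13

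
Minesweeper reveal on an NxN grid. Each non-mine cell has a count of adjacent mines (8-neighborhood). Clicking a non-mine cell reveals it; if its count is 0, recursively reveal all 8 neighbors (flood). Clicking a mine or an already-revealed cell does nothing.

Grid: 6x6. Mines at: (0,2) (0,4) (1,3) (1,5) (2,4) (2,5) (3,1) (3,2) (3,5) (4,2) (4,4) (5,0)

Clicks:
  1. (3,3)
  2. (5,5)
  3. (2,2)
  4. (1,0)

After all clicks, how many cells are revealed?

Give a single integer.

Answer: 9

Derivation:
Click 1 (3,3) count=4: revealed 1 new [(3,3)] -> total=1
Click 2 (5,5) count=1: revealed 1 new [(5,5)] -> total=2
Click 3 (2,2) count=3: revealed 1 new [(2,2)] -> total=3
Click 4 (1,0) count=0: revealed 6 new [(0,0) (0,1) (1,0) (1,1) (2,0) (2,1)] -> total=9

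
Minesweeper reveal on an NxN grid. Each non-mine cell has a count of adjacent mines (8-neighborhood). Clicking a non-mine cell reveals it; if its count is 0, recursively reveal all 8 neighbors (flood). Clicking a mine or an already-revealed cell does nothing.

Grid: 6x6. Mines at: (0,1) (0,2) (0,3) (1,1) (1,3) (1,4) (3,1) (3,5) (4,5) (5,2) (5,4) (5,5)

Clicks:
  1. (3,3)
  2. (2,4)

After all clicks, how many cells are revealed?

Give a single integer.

Answer: 9

Derivation:
Click 1 (3,3) count=0: revealed 9 new [(2,2) (2,3) (2,4) (3,2) (3,3) (3,4) (4,2) (4,3) (4,4)] -> total=9
Click 2 (2,4) count=3: revealed 0 new [(none)] -> total=9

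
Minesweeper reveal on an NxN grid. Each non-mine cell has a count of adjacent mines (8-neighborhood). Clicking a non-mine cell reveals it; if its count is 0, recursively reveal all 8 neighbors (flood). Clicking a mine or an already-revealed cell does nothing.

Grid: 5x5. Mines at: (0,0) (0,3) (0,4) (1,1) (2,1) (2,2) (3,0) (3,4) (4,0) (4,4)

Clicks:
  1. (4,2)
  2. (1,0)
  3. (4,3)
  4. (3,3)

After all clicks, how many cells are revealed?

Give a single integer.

Click 1 (4,2) count=0: revealed 6 new [(3,1) (3,2) (3,3) (4,1) (4,2) (4,3)] -> total=6
Click 2 (1,0) count=3: revealed 1 new [(1,0)] -> total=7
Click 3 (4,3) count=2: revealed 0 new [(none)] -> total=7
Click 4 (3,3) count=3: revealed 0 new [(none)] -> total=7

Answer: 7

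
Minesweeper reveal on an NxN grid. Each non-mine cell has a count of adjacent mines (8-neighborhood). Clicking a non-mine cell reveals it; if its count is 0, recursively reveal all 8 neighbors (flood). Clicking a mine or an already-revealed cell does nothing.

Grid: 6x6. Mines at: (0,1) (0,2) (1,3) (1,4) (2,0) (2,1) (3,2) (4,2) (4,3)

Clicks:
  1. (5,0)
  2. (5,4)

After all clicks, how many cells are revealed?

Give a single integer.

Click 1 (5,0) count=0: revealed 6 new [(3,0) (3,1) (4,0) (4,1) (5,0) (5,1)] -> total=6
Click 2 (5,4) count=1: revealed 1 new [(5,4)] -> total=7

Answer: 7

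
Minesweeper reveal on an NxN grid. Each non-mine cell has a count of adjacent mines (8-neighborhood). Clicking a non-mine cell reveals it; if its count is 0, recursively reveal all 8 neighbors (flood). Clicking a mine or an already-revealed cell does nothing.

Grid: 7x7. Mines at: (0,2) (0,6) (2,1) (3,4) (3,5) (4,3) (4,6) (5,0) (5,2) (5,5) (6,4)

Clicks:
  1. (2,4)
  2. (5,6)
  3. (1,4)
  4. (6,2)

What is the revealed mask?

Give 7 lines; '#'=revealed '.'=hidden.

Click 1 (2,4) count=2: revealed 1 new [(2,4)] -> total=1
Click 2 (5,6) count=2: revealed 1 new [(5,6)] -> total=2
Click 3 (1,4) count=0: revealed 8 new [(0,3) (0,4) (0,5) (1,3) (1,4) (1,5) (2,3) (2,5)] -> total=10
Click 4 (6,2) count=1: revealed 1 new [(6,2)] -> total=11

Answer: ...###.
...###.
...###.
.......
.......
......#
..#....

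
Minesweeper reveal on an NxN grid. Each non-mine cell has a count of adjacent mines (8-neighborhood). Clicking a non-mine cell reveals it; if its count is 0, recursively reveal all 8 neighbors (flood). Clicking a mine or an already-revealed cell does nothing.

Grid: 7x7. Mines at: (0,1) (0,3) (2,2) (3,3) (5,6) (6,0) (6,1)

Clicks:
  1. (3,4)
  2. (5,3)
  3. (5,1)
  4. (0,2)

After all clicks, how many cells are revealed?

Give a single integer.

Click 1 (3,4) count=1: revealed 1 new [(3,4)] -> total=1
Click 2 (5,3) count=0: revealed 12 new [(4,2) (4,3) (4,4) (4,5) (5,2) (5,3) (5,4) (5,5) (6,2) (6,3) (6,4) (6,5)] -> total=13
Click 3 (5,1) count=2: revealed 1 new [(5,1)] -> total=14
Click 4 (0,2) count=2: revealed 1 new [(0,2)] -> total=15

Answer: 15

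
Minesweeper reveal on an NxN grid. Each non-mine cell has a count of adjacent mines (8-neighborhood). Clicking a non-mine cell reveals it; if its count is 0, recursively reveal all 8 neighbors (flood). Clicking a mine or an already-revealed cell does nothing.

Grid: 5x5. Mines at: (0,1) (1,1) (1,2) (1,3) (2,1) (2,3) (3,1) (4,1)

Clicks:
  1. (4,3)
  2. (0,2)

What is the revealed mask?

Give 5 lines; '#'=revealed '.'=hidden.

Click 1 (4,3) count=0: revealed 6 new [(3,2) (3,3) (3,4) (4,2) (4,3) (4,4)] -> total=6
Click 2 (0,2) count=4: revealed 1 new [(0,2)] -> total=7

Answer: ..#..
.....
.....
..###
..###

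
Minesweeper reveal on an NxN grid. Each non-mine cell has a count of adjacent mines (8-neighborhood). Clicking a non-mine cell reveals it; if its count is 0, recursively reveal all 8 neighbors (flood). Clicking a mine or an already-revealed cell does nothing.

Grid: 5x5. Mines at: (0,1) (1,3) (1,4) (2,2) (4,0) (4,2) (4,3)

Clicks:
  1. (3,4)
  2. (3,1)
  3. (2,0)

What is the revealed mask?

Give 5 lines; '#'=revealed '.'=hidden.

Answer: .....
##...
##...
##..#
.....

Derivation:
Click 1 (3,4) count=1: revealed 1 new [(3,4)] -> total=1
Click 2 (3,1) count=3: revealed 1 new [(3,1)] -> total=2
Click 3 (2,0) count=0: revealed 5 new [(1,0) (1,1) (2,0) (2,1) (3,0)] -> total=7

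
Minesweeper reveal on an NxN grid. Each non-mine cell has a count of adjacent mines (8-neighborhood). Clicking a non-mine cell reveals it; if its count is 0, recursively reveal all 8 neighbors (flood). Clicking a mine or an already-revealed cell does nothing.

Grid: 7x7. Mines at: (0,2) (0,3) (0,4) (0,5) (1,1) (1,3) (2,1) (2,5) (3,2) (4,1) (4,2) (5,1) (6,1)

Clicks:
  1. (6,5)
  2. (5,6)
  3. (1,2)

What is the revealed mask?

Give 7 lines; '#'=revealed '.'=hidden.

Answer: .......
..#....
.......
...####
...####
..#####
..#####

Derivation:
Click 1 (6,5) count=0: revealed 18 new [(3,3) (3,4) (3,5) (3,6) (4,3) (4,4) (4,5) (4,6) (5,2) (5,3) (5,4) (5,5) (5,6) (6,2) (6,3) (6,4) (6,5) (6,6)] -> total=18
Click 2 (5,6) count=0: revealed 0 new [(none)] -> total=18
Click 3 (1,2) count=5: revealed 1 new [(1,2)] -> total=19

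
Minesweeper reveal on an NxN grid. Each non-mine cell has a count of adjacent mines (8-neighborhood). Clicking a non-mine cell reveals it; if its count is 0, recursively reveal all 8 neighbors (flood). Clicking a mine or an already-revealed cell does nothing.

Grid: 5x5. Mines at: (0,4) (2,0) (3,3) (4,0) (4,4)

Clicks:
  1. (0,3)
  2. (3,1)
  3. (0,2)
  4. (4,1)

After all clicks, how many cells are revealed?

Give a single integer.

Click 1 (0,3) count=1: revealed 1 new [(0,3)] -> total=1
Click 2 (3,1) count=2: revealed 1 new [(3,1)] -> total=2
Click 3 (0,2) count=0: revealed 10 new [(0,0) (0,1) (0,2) (1,0) (1,1) (1,2) (1,3) (2,1) (2,2) (2,3)] -> total=12
Click 4 (4,1) count=1: revealed 1 new [(4,1)] -> total=13

Answer: 13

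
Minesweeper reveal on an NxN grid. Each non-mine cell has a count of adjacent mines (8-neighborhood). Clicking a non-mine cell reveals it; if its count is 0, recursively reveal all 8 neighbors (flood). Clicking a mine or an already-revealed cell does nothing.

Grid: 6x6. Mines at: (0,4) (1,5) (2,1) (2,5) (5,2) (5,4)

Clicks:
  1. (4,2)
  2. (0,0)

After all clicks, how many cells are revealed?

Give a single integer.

Answer: 9

Derivation:
Click 1 (4,2) count=1: revealed 1 new [(4,2)] -> total=1
Click 2 (0,0) count=0: revealed 8 new [(0,0) (0,1) (0,2) (0,3) (1,0) (1,1) (1,2) (1,3)] -> total=9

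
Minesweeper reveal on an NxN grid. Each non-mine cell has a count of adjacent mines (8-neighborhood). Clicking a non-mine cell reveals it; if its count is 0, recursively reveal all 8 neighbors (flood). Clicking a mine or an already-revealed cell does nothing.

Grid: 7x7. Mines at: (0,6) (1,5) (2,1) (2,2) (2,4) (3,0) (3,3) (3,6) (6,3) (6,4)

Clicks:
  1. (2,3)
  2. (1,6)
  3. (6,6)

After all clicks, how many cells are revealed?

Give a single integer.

Answer: 8

Derivation:
Click 1 (2,3) count=3: revealed 1 new [(2,3)] -> total=1
Click 2 (1,6) count=2: revealed 1 new [(1,6)] -> total=2
Click 3 (6,6) count=0: revealed 6 new [(4,5) (4,6) (5,5) (5,6) (6,5) (6,6)] -> total=8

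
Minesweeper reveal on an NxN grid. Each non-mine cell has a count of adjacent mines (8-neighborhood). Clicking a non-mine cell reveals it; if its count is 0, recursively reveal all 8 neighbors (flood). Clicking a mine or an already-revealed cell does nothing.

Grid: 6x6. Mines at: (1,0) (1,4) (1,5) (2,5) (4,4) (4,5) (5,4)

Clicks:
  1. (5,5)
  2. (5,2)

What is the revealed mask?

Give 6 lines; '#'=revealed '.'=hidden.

Answer: .###..
.###..
####..
####..
####..
####.#

Derivation:
Click 1 (5,5) count=3: revealed 1 new [(5,5)] -> total=1
Click 2 (5,2) count=0: revealed 22 new [(0,1) (0,2) (0,3) (1,1) (1,2) (1,3) (2,0) (2,1) (2,2) (2,3) (3,0) (3,1) (3,2) (3,3) (4,0) (4,1) (4,2) (4,3) (5,0) (5,1) (5,2) (5,3)] -> total=23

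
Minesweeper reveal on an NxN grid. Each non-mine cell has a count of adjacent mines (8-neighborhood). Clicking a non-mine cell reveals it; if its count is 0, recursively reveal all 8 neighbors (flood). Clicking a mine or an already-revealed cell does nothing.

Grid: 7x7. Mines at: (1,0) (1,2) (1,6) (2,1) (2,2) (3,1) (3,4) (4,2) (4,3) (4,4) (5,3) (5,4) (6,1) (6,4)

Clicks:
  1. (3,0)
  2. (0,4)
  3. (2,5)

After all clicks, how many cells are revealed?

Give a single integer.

Click 1 (3,0) count=2: revealed 1 new [(3,0)] -> total=1
Click 2 (0,4) count=0: revealed 9 new [(0,3) (0,4) (0,5) (1,3) (1,4) (1,5) (2,3) (2,4) (2,5)] -> total=10
Click 3 (2,5) count=2: revealed 0 new [(none)] -> total=10

Answer: 10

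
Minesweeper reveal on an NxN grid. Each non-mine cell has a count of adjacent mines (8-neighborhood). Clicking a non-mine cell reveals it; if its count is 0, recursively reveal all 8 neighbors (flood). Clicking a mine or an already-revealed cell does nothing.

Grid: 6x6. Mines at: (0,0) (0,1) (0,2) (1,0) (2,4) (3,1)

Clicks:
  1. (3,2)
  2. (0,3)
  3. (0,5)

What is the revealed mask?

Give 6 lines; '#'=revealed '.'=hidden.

Answer: ...###
...###
......
..#...
......
......

Derivation:
Click 1 (3,2) count=1: revealed 1 new [(3,2)] -> total=1
Click 2 (0,3) count=1: revealed 1 new [(0,3)] -> total=2
Click 3 (0,5) count=0: revealed 5 new [(0,4) (0,5) (1,3) (1,4) (1,5)] -> total=7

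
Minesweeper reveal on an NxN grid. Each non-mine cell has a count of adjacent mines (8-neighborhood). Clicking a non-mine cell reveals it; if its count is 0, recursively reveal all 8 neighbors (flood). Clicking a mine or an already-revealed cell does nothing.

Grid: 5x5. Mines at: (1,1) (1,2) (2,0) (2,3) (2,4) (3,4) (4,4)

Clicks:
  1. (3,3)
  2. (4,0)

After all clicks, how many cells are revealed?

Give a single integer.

Answer: 8

Derivation:
Click 1 (3,3) count=4: revealed 1 new [(3,3)] -> total=1
Click 2 (4,0) count=0: revealed 7 new [(3,0) (3,1) (3,2) (4,0) (4,1) (4,2) (4,3)] -> total=8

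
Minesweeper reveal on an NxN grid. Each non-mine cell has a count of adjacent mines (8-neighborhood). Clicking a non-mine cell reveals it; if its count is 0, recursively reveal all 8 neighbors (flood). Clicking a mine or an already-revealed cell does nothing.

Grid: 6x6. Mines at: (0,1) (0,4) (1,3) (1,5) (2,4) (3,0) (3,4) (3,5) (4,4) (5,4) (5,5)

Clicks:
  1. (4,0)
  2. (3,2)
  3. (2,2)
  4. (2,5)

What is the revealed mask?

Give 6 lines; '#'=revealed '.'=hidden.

Answer: ......
......
.###.#
.###..
####..
####..

Derivation:
Click 1 (4,0) count=1: revealed 1 new [(4,0)] -> total=1
Click 2 (3,2) count=0: revealed 13 new [(2,1) (2,2) (2,3) (3,1) (3,2) (3,3) (4,1) (4,2) (4,3) (5,0) (5,1) (5,2) (5,3)] -> total=14
Click 3 (2,2) count=1: revealed 0 new [(none)] -> total=14
Click 4 (2,5) count=4: revealed 1 new [(2,5)] -> total=15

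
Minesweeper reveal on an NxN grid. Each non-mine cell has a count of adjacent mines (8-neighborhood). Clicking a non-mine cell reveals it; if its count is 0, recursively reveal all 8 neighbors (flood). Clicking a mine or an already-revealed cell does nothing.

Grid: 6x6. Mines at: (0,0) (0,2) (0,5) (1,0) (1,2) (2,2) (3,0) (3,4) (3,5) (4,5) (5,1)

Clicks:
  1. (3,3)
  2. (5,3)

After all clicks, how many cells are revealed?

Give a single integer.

Click 1 (3,3) count=2: revealed 1 new [(3,3)] -> total=1
Click 2 (5,3) count=0: revealed 6 new [(4,2) (4,3) (4,4) (5,2) (5,3) (5,4)] -> total=7

Answer: 7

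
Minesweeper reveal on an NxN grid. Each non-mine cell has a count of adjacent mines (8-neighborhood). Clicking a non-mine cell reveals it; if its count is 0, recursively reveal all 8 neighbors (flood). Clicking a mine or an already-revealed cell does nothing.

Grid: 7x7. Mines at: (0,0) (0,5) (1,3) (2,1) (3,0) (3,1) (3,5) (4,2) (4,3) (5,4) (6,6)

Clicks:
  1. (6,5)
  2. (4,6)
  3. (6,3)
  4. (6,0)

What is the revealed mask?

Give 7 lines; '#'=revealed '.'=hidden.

Answer: .......
.......
.......
.......
##....#
####...
####.#.

Derivation:
Click 1 (6,5) count=2: revealed 1 new [(6,5)] -> total=1
Click 2 (4,6) count=1: revealed 1 new [(4,6)] -> total=2
Click 3 (6,3) count=1: revealed 1 new [(6,3)] -> total=3
Click 4 (6,0) count=0: revealed 9 new [(4,0) (4,1) (5,0) (5,1) (5,2) (5,3) (6,0) (6,1) (6,2)] -> total=12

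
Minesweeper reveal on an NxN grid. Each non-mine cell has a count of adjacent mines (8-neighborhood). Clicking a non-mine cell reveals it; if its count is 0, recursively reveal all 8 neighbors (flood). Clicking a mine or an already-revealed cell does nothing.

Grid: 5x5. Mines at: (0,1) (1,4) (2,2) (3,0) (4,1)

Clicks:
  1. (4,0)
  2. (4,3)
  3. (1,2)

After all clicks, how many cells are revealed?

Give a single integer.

Click 1 (4,0) count=2: revealed 1 new [(4,0)] -> total=1
Click 2 (4,3) count=0: revealed 8 new [(2,3) (2,4) (3,2) (3,3) (3,4) (4,2) (4,3) (4,4)] -> total=9
Click 3 (1,2) count=2: revealed 1 new [(1,2)] -> total=10

Answer: 10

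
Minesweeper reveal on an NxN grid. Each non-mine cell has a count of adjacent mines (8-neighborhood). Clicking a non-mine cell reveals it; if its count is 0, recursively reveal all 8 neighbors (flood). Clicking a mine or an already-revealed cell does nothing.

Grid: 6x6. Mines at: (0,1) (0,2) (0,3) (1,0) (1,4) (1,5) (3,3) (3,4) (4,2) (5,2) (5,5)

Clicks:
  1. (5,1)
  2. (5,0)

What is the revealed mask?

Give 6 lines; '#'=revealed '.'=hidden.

Click 1 (5,1) count=2: revealed 1 new [(5,1)] -> total=1
Click 2 (5,0) count=0: revealed 7 new [(2,0) (2,1) (3,0) (3,1) (4,0) (4,1) (5,0)] -> total=8

Answer: ......
......
##....
##....
##....
##....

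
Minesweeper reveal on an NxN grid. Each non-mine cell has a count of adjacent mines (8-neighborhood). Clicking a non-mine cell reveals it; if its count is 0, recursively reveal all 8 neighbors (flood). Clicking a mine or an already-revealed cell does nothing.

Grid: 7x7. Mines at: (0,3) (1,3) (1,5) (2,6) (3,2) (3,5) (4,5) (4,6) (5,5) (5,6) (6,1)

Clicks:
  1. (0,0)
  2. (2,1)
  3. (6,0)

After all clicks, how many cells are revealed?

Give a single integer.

Click 1 (0,0) count=0: revealed 15 new [(0,0) (0,1) (0,2) (1,0) (1,1) (1,2) (2,0) (2,1) (2,2) (3,0) (3,1) (4,0) (4,1) (5,0) (5,1)] -> total=15
Click 2 (2,1) count=1: revealed 0 new [(none)] -> total=15
Click 3 (6,0) count=1: revealed 1 new [(6,0)] -> total=16

Answer: 16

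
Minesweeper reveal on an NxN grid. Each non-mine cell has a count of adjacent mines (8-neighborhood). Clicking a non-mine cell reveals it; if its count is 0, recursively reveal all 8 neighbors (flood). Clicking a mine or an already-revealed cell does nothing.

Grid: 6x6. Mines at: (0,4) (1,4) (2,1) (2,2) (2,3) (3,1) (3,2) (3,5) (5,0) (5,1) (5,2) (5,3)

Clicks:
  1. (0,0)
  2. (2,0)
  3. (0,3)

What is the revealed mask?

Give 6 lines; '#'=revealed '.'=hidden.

Answer: ####..
####..
#.....
......
......
......

Derivation:
Click 1 (0,0) count=0: revealed 8 new [(0,0) (0,1) (0,2) (0,3) (1,0) (1,1) (1,2) (1,3)] -> total=8
Click 2 (2,0) count=2: revealed 1 new [(2,0)] -> total=9
Click 3 (0,3) count=2: revealed 0 new [(none)] -> total=9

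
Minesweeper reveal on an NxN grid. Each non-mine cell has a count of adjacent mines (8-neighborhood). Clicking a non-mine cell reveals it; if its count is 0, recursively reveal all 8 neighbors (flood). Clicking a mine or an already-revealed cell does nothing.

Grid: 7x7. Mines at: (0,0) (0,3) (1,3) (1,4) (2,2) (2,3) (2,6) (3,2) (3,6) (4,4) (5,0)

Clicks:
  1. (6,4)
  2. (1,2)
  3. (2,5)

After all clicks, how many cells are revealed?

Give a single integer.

Click 1 (6,4) count=0: revealed 17 new [(4,1) (4,2) (4,3) (4,5) (4,6) (5,1) (5,2) (5,3) (5,4) (5,5) (5,6) (6,1) (6,2) (6,3) (6,4) (6,5) (6,6)] -> total=17
Click 2 (1,2) count=4: revealed 1 new [(1,2)] -> total=18
Click 3 (2,5) count=3: revealed 1 new [(2,5)] -> total=19

Answer: 19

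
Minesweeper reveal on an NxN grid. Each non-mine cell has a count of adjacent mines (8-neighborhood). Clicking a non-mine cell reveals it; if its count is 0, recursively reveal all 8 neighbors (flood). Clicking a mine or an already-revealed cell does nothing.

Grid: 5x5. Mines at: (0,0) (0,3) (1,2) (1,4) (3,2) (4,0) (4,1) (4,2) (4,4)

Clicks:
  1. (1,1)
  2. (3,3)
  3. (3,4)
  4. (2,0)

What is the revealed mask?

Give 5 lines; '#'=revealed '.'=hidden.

Click 1 (1,1) count=2: revealed 1 new [(1,1)] -> total=1
Click 2 (3,3) count=3: revealed 1 new [(3,3)] -> total=2
Click 3 (3,4) count=1: revealed 1 new [(3,4)] -> total=3
Click 4 (2,0) count=0: revealed 5 new [(1,0) (2,0) (2,1) (3,0) (3,1)] -> total=8

Answer: .....
##...
##...
##.##
.....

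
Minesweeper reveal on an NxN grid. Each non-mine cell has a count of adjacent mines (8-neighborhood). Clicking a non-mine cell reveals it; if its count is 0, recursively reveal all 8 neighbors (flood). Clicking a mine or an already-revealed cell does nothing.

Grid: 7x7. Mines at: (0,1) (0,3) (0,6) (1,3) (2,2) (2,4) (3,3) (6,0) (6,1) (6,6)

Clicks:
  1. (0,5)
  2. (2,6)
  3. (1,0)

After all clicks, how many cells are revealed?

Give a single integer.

Click 1 (0,5) count=1: revealed 1 new [(0,5)] -> total=1
Click 2 (2,6) count=0: revealed 21 new [(1,5) (1,6) (2,5) (2,6) (3,4) (3,5) (3,6) (4,2) (4,3) (4,4) (4,5) (4,6) (5,2) (5,3) (5,4) (5,5) (5,6) (6,2) (6,3) (6,4) (6,5)] -> total=22
Click 3 (1,0) count=1: revealed 1 new [(1,0)] -> total=23

Answer: 23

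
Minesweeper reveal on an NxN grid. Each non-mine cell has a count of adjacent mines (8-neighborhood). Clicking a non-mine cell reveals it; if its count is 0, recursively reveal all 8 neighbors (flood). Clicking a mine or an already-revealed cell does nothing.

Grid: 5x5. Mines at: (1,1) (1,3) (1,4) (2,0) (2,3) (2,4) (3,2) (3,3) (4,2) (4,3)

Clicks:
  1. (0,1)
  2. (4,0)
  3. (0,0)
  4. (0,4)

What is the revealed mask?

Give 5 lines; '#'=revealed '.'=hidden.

Answer: ##..#
.....
.....
##...
##...

Derivation:
Click 1 (0,1) count=1: revealed 1 new [(0,1)] -> total=1
Click 2 (4,0) count=0: revealed 4 new [(3,0) (3,1) (4,0) (4,1)] -> total=5
Click 3 (0,0) count=1: revealed 1 new [(0,0)] -> total=6
Click 4 (0,4) count=2: revealed 1 new [(0,4)] -> total=7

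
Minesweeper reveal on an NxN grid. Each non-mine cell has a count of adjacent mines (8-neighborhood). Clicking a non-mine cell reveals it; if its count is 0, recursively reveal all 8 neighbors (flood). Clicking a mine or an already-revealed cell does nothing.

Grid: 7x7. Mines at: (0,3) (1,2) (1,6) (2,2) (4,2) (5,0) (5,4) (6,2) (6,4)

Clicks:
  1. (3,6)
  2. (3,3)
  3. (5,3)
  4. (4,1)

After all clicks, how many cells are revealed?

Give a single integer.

Click 1 (3,6) count=0: revealed 19 new [(1,3) (1,4) (1,5) (2,3) (2,4) (2,5) (2,6) (3,3) (3,4) (3,5) (3,6) (4,3) (4,4) (4,5) (4,6) (5,5) (5,6) (6,5) (6,6)] -> total=19
Click 2 (3,3) count=2: revealed 0 new [(none)] -> total=19
Click 3 (5,3) count=4: revealed 1 new [(5,3)] -> total=20
Click 4 (4,1) count=2: revealed 1 new [(4,1)] -> total=21

Answer: 21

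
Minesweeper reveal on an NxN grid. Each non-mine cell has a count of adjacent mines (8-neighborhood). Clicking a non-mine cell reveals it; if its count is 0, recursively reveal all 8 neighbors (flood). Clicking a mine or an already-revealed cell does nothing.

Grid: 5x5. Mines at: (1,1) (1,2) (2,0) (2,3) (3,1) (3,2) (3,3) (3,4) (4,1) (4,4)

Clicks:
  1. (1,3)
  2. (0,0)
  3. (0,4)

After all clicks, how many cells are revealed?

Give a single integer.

Click 1 (1,3) count=2: revealed 1 new [(1,3)] -> total=1
Click 2 (0,0) count=1: revealed 1 new [(0,0)] -> total=2
Click 3 (0,4) count=0: revealed 3 new [(0,3) (0,4) (1,4)] -> total=5

Answer: 5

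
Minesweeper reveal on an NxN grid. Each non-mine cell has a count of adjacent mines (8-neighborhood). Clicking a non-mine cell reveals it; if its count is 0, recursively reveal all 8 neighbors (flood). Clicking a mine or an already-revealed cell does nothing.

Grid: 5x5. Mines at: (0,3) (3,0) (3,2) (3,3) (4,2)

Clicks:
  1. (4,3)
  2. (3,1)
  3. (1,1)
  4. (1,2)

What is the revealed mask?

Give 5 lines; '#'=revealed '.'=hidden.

Click 1 (4,3) count=3: revealed 1 new [(4,3)] -> total=1
Click 2 (3,1) count=3: revealed 1 new [(3,1)] -> total=2
Click 3 (1,1) count=0: revealed 9 new [(0,0) (0,1) (0,2) (1,0) (1,1) (1,2) (2,0) (2,1) (2,2)] -> total=11
Click 4 (1,2) count=1: revealed 0 new [(none)] -> total=11

Answer: ###..
###..
###..
.#...
...#.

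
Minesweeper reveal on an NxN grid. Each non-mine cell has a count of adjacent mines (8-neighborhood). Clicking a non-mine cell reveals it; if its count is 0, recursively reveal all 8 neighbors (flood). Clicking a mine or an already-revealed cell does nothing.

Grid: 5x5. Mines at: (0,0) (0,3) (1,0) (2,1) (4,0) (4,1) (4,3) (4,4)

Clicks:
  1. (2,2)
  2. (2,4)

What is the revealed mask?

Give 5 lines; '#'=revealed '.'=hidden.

Click 1 (2,2) count=1: revealed 1 new [(2,2)] -> total=1
Click 2 (2,4) count=0: revealed 8 new [(1,2) (1,3) (1,4) (2,3) (2,4) (3,2) (3,3) (3,4)] -> total=9

Answer: .....
..###
..###
..###
.....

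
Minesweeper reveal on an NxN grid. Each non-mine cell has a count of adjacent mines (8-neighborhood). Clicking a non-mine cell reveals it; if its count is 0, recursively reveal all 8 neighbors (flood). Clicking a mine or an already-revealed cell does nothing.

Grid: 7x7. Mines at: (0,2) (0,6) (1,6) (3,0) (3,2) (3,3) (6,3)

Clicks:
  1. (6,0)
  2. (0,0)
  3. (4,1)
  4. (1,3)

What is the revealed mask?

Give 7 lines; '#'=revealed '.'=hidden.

Answer: ##.....
##.#...
##.....
.......
###....
###....
###....

Derivation:
Click 1 (6,0) count=0: revealed 9 new [(4,0) (4,1) (4,2) (5,0) (5,1) (5,2) (6,0) (6,1) (6,2)] -> total=9
Click 2 (0,0) count=0: revealed 6 new [(0,0) (0,1) (1,0) (1,1) (2,0) (2,1)] -> total=15
Click 3 (4,1) count=2: revealed 0 new [(none)] -> total=15
Click 4 (1,3) count=1: revealed 1 new [(1,3)] -> total=16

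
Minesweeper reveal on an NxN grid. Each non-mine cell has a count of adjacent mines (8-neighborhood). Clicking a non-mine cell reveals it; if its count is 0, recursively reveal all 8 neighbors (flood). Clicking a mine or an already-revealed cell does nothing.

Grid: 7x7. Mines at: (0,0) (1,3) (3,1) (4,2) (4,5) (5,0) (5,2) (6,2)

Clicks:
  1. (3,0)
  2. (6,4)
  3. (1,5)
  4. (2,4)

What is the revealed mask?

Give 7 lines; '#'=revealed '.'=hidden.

Click 1 (3,0) count=1: revealed 1 new [(3,0)] -> total=1
Click 2 (6,4) count=0: revealed 8 new [(5,3) (5,4) (5,5) (5,6) (6,3) (6,4) (6,5) (6,6)] -> total=9
Click 3 (1,5) count=0: revealed 12 new [(0,4) (0,5) (0,6) (1,4) (1,5) (1,6) (2,4) (2,5) (2,6) (3,4) (3,5) (3,6)] -> total=21
Click 4 (2,4) count=1: revealed 0 new [(none)] -> total=21

Answer: ....###
....###
....###
#...###
.......
...####
...####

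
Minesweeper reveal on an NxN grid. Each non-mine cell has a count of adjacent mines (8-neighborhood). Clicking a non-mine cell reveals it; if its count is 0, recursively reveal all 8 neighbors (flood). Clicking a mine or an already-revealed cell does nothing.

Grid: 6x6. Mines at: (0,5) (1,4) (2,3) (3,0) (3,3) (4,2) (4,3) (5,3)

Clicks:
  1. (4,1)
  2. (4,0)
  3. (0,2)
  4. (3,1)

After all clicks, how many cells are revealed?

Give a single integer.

Click 1 (4,1) count=2: revealed 1 new [(4,1)] -> total=1
Click 2 (4,0) count=1: revealed 1 new [(4,0)] -> total=2
Click 3 (0,2) count=0: revealed 11 new [(0,0) (0,1) (0,2) (0,3) (1,0) (1,1) (1,2) (1,3) (2,0) (2,1) (2,2)] -> total=13
Click 4 (3,1) count=2: revealed 1 new [(3,1)] -> total=14

Answer: 14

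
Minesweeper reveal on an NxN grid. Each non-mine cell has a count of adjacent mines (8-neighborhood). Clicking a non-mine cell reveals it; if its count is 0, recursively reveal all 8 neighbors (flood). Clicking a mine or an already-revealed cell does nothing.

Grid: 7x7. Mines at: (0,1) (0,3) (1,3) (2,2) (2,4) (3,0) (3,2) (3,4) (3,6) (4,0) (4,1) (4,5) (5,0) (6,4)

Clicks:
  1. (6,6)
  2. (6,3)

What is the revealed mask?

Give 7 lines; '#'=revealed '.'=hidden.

Click 1 (6,6) count=0: revealed 4 new [(5,5) (5,6) (6,5) (6,6)] -> total=4
Click 2 (6,3) count=1: revealed 1 new [(6,3)] -> total=5

Answer: .......
.......
.......
.......
.......
.....##
...#.##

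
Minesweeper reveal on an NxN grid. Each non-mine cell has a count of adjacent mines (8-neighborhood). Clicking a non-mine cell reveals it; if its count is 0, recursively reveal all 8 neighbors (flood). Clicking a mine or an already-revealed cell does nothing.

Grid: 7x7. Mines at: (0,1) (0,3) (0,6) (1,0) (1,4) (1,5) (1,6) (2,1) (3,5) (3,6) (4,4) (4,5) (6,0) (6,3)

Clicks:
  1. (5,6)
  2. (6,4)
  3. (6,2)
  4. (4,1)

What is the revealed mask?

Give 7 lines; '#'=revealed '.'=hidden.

Answer: .......
.......
.......
####...
####...
####..#
..#.#..

Derivation:
Click 1 (5,6) count=1: revealed 1 new [(5,6)] -> total=1
Click 2 (6,4) count=1: revealed 1 new [(6,4)] -> total=2
Click 3 (6,2) count=1: revealed 1 new [(6,2)] -> total=3
Click 4 (4,1) count=0: revealed 12 new [(3,0) (3,1) (3,2) (3,3) (4,0) (4,1) (4,2) (4,3) (5,0) (5,1) (5,2) (5,3)] -> total=15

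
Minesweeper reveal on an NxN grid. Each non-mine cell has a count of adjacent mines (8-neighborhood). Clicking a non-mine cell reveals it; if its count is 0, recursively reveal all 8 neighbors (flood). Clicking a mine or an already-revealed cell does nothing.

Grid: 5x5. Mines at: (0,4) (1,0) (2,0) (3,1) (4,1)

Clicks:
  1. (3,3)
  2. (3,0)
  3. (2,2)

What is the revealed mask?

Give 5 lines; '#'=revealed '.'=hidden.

Click 1 (3,3) count=0: revealed 17 new [(0,1) (0,2) (0,3) (1,1) (1,2) (1,3) (1,4) (2,1) (2,2) (2,3) (2,4) (3,2) (3,3) (3,4) (4,2) (4,3) (4,4)] -> total=17
Click 2 (3,0) count=3: revealed 1 new [(3,0)] -> total=18
Click 3 (2,2) count=1: revealed 0 new [(none)] -> total=18

Answer: .###.
.####
.####
#.###
..###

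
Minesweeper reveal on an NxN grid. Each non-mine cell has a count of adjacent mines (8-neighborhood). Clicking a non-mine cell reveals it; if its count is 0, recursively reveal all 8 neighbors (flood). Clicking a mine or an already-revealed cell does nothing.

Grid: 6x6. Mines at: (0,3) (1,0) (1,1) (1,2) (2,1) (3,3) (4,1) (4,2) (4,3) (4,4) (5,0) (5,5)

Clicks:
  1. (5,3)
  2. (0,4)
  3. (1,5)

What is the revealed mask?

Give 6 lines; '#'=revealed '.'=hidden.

Click 1 (5,3) count=3: revealed 1 new [(5,3)] -> total=1
Click 2 (0,4) count=1: revealed 1 new [(0,4)] -> total=2
Click 3 (1,5) count=0: revealed 7 new [(0,5) (1,4) (1,5) (2,4) (2,5) (3,4) (3,5)] -> total=9

Answer: ....##
....##
....##
....##
......
...#..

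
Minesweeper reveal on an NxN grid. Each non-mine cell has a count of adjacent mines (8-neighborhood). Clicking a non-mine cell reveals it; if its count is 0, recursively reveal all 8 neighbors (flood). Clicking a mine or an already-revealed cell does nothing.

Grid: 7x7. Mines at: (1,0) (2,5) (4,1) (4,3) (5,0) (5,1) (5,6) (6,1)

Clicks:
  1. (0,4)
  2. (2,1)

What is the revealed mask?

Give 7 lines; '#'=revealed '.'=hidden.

Click 1 (0,4) count=0: revealed 20 new [(0,1) (0,2) (0,3) (0,4) (0,5) (0,6) (1,1) (1,2) (1,3) (1,4) (1,5) (1,6) (2,1) (2,2) (2,3) (2,4) (3,1) (3,2) (3,3) (3,4)] -> total=20
Click 2 (2,1) count=1: revealed 0 new [(none)] -> total=20

Answer: .######
.######
.####..
.####..
.......
.......
.......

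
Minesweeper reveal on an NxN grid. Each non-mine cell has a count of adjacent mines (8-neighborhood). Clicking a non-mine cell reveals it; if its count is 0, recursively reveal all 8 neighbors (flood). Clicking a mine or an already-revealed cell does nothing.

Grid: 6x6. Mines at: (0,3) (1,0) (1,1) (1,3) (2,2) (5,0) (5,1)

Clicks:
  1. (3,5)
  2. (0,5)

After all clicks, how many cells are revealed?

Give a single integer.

Click 1 (3,5) count=0: revealed 19 new [(0,4) (0,5) (1,4) (1,5) (2,3) (2,4) (2,5) (3,2) (3,3) (3,4) (3,5) (4,2) (4,3) (4,4) (4,5) (5,2) (5,3) (5,4) (5,5)] -> total=19
Click 2 (0,5) count=0: revealed 0 new [(none)] -> total=19

Answer: 19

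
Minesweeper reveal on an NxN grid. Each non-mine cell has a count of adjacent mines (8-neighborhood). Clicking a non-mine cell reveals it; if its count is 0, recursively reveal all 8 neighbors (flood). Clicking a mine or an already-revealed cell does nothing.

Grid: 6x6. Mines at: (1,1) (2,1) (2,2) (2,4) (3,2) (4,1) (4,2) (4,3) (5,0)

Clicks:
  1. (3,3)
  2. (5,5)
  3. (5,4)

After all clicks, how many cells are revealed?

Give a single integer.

Answer: 7

Derivation:
Click 1 (3,3) count=5: revealed 1 new [(3,3)] -> total=1
Click 2 (5,5) count=0: revealed 6 new [(3,4) (3,5) (4,4) (4,5) (5,4) (5,5)] -> total=7
Click 3 (5,4) count=1: revealed 0 new [(none)] -> total=7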